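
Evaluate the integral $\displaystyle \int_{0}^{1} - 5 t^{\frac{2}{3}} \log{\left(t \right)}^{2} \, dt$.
$- \frac{54}{25}$

Begin with the known integral
$$J(a) = \int_{0}^{1} - 5 t^{a} \, dt = - \frac{5}{a + 1}.$$

Differentiating under the integral sign brings down a factor of $\ln t$:
$$\frac{dJ}{da} = \int_{0}^{1} - 5 t^{a} \log{\left(t \right)} \, dt = \frac{5}{\left(a + 1\right)^{2}}.$$

Repeating twice in total — each differentiation brings down another $\ln t$ — gives
$$\frac{d^{2}J}{da^{2}} = \int_{0}^{1} - 5 t^{a} \log{\left(t \right)}^{2} \, dt = - \frac{10}{\left(a + 1\right)^{3}},$$
and the integrand here is exactly the target integrand, so $I = - \frac{10}{\left(a + 1\right)^{3}}$.

Setting $a = \frac{2}{3}$:
$$I = - \frac{54}{25}.$$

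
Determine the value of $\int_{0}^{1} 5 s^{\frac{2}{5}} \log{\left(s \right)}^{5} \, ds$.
$- \frac{9375000}{117649}$

Begin with the known integral
$$J(a) = \int_{0}^{1} 5 s^{a} \, ds = \frac{5}{a + 1}.$$

Differentiating under the integral sign brings down a factor of $\ln s$:
$$\frac{dJ}{da} = \int_{0}^{1} 5 s^{a} \log{\left(s \right)} \, ds = - \frac{5}{\left(a + 1\right)^{2}}.$$

Repeating $5$ times in total — each differentiation brings down another $\ln s$ — gives
$$\frac{d^{5}J}{da^{5}} = \int_{0}^{1} 5 s^{a} \log{\left(s \right)}^{5} \, ds = - \frac{600}{\left(a + 1\right)^{6}},$$
and the integrand here is exactly the target integrand, so $I = - \frac{600}{\left(a + 1\right)^{6}}$.

Setting $a = \frac{2}{5}$:
$$I = - \frac{9375000}{117649}.$$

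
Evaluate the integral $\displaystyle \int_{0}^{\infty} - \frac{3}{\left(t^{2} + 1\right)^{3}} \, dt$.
$- \frac{9 \pi}{16}$

Start from the standard arctangent integral
$$J(a) = \int_{0}^{\infty} - \frac{3}{a^{2} + t^{2}} \, dt = - \frac{3 \pi}{2 a}.$$

Differentiating under the integral sign with respect to $a$,
$$\frac{dJ}{da} = \int_{0}^{\infty} \frac{6 a}{\left(a^{2} + t^{2}\right)^{2}} \, dt = \frac{3 \pi}{2 a^{2}},$$
so $\int_{0}^{\infty} - \frac{3}{\left(a^{2} + t^{2}\right)^{2}} \, dt = - \frac{3 \pi}{4 a^{3}}$.

Repeating — each differentiation of $1/(t^2+a^2)^j$ produces $-2ja/(t^2+a^2)^{j+1}$ — and dividing through by $-2ja$ at each step yields, after $2$ differentiations in total,
$$\int_{0}^{\infty} - \frac{3}{\left(a^{2} + t^{2}\right)^{3}} \, dt = - \frac{9 \pi}{16 a^{5}}.$$

Setting $a = 1$:
$$I = - \frac{9 \pi}{16}.$$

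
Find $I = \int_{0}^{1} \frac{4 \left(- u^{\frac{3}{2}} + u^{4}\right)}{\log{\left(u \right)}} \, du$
$\log{\left(16 \right)}$

Replace the exponent $4$ by a parameter $a$: let $I(a) = \int_{0}^{1} \frac{4 \left(- u^{\frac{3}{2}} + u^{a}\right)}{\log{\left(u \right)}} \, du$.

Since $\dfrac{\partial}{\partial a}\,u^{a} = u^{a} \ln u$, the $\ln u$ in the denominator cancels and
$$\frac{dI}{da} = \int_{0}^{1} 4 u^{a} \, du = 4 \left[\frac{u^{a+1}}{a+1}\right]_0^1 = \frac{4}{a + 1}.$$

Integrating with respect to $a$ gives $I(a) = \log{\left(\frac{16 \left(a + 1\right)^{4}}{625} \right)} + C$.

At $a = \frac{3}{2}$ the integrand is identically $0$, so $I(\frac{3}{2}) = 0$. The closed form gives $0$, hence $C = 0$.

Setting $a = 4$:
$$I = \log{\left(16 \right)}.$$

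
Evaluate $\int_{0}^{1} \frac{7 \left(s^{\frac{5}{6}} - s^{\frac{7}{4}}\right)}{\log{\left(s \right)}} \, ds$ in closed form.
$- \log{\left(\frac{2187}{128} \right)}$

Consider the one-parameter family: let $I(a) = \int_{0}^{1} \frac{7 \left(s^{\frac{5}{6}} - s^{a}\right)}{\log{\left(s \right)}} \, ds$.

Since $\dfrac{\partial}{\partial a}\,s^{a} = s^{a} \ln s$, the $\ln s$ in the denominator cancels and
$$\frac{dI}{da} = \int_{0}^{1} -7 s^{a} \, ds = -7 \left[\frac{s^{a+1}}{a+1}\right]_0^1 = - \frac{7}{a + 1}.$$

Integrating with respect to $a$ gives $I(a) = - \log{\left(\frac{279936 \left(a + 1\right)^{7}}{19487171} \right)} + C$.

At $a = \frac{5}{6}$ the integrand is identically $0$, so $I(\frac{5}{6}) = 0$. The closed form gives $0$, hence $C = 0$.

Setting $a = \frac{7}{4}$:
$$I = - \log{\left(\frac{2187}{128} \right)}.$$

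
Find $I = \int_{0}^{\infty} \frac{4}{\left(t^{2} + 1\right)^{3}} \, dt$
$\frac{3 \pi}{4}$

Begin with the known result
$$J(a) = \int_{0}^{\infty} \frac{4}{a^{2} + t^{2}} \, dt = \frac{2 \pi}{a}.$$

Differentiating under the integral sign with respect to $a$,
$$\frac{dJ}{da} = \int_{0}^{\infty} - \frac{8 a}{\left(a^{2} + t^{2}\right)^{2}} \, dt = - \frac{2 \pi}{a^{2}},$$
so $\int_{0}^{\infty} \frac{4}{\left(a^{2} + t^{2}\right)^{2}} \, dt = \frac{\pi}{a^{3}}$.

Repeating — each differentiation of $1/(t^2+a^2)^j$ produces $-2ja/(t^2+a^2)^{j+1}$ — and dividing through by $-2ja$ at each step yields, after $2$ differentiations in total,
$$\int_{0}^{\infty} \frac{4}{\left(a^{2} + t^{2}\right)^{3}} \, dt = \frac{3 \pi}{4 a^{5}}.$$

Setting $a = 1$:
$$I = \frac{3 \pi}{4}.$$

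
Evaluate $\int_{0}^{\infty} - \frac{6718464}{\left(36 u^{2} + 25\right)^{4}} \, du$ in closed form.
$- \frac{34992 \pi}{15625}$

Begin with the known result
$$J(a) = \int_{0}^{\infty} - \frac{4}{a^{2} + u^{2}} \, du = - \frac{2 \pi}{a}.$$

Differentiating under the integral sign with respect to $a$,
$$\frac{dJ}{da} = \int_{0}^{\infty} \frac{8 a}{\left(a^{2} + u^{2}\right)^{2}} \, du = \frac{2 \pi}{a^{2}},$$
so $\int_{0}^{\infty} - \frac{4}{\left(a^{2} + u^{2}\right)^{2}} \, du = - \frac{\pi}{a^{3}}$.

Repeating — each differentiation of $1/(u^2+a^2)^j$ produces $-2ja/(u^2+a^2)^{j+1}$ — and dividing through by $-2ja$ at each step yields, after $3$ differentiations in total,
$$\int_{0}^{\infty} - \frac{4}{\left(a^{2} + u^{2}\right)^{4}} \, du = - \frac{5 \pi}{8 a^{7}}.$$

Setting $a = \frac{5}{6}$:
$$I = - \frac{34992 \pi}{15625}.$$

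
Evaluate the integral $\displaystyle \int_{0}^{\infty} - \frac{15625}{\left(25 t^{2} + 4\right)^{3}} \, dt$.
$- \frac{9375 \pi}{512}$

Recall the elementary integral
$$J(a) = \int_{0}^{\infty} - \frac{1}{a^{2} + t^{2}} \, dt = - \frac{\pi}{2 a}.$$

Differentiating under the integral sign with respect to $a$,
$$\frac{dJ}{da} = \int_{0}^{\infty} \frac{2 a}{\left(a^{2} + t^{2}\right)^{2}} \, dt = \frac{\pi}{2 a^{2}},$$
so $\int_{0}^{\infty} - \frac{1}{\left(a^{2} + t^{2}\right)^{2}} \, dt = - \frac{\pi}{4 a^{3}}$.

Repeating — each differentiation of $1/(t^2+a^2)^j$ produces $-2ja/(t^2+a^2)^{j+1}$ — and dividing through by $-2ja$ at each step yields, after $2$ differentiations in total,
$$\int_{0}^{\infty} - \frac{1}{\left(a^{2} + t^{2}\right)^{3}} \, dt = - \frac{3 \pi}{16 a^{5}}.$$

Setting $a = \frac{2}{5}$:
$$I = - \frac{9375 \pi}{512}.$$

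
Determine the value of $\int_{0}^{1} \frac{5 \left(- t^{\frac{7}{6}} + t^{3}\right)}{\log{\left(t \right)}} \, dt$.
$\log{\left(\frac{7962624}{371293} \right)}$

Consider the one-parameter family: let $I(a) = \int_{0}^{1} \frac{5 \left(- t^{\frac{7}{6}} + t^{a}\right)}{\log{\left(t \right)}} \, dt$.

Since $\dfrac{\partial}{\partial a}\,t^{a} = t^{a} \ln t$, the $\ln t$ in the denominator cancels and
$$\frac{dI}{da} = \int_{0}^{1} 5 t^{a} \, dt = 5 \left[\frac{t^{a+1}}{a+1}\right]_0^1 = \frac{5}{a + 1}.$$

Integrating with respect to $a$ gives $I(a) = \log{\left(\frac{7776 \left(a + 1\right)^{5}}{371293} \right)} + C$.

At $a = \frac{7}{6}$ the integrand is identically $0$, so $I(\frac{7}{6}) = 0$. The closed form gives $0$, hence $C = 0$.

Setting $a = 3$:
$$I = \log{\left(\frac{7962624}{371293} \right)}.$$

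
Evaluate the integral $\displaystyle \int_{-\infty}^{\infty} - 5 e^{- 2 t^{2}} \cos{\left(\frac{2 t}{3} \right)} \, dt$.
$- \frac{5 \sqrt{2} \sqrt{\pi}}{2 e^{\frac{1}{18}}}$

Treat the cosine frequency as a parameter and define $I(b) = \int_{-\infty}^{\infty} - 5 e^{- 2 t^{2}} \cos{\left(b t \right)} \, dt$.

Differentiating under the integral sign,
$$I'(b) = \int_{-\infty}^{\infty} 5 t e^{- 2 t^{2}} \sin{\left(b t \right)} \, dt.$$

Integrate $\int_{-\infty}^{\infty} t \sin(b t)\, e^{- 2 t^{2}}\, dt$ by parts with $u = \sin(b t)$ and $dv = t\, e^{- 2 t^{2}}\, dt$, giving $v = - \frac{e^{- 2 t^{2}}}{4}$. The boundary term vanishes and
$$\int_{-\infty}^{\infty} t \sin(b t)\, e^{- 2 t^{2}}\, dt = \frac{b}{4} \int_{-\infty}^{\infty} \cos(b t)\, e^{- 2 t^{2}}\, dt,$$
so $I'(b) = - \frac{b}{4}\, I(b)$.

This is a separable first-order ODE; solving with the initial condition $I(0) = \int_{-\infty}^{\infty} - 5 e^{- 2 t^{2}}\,dt = - \frac{5 \sqrt{2} \sqrt{\pi}}{2}$ gives
$$I(b) = - \frac{5 \sqrt{2} \sqrt{\pi} e^{- \frac{b^{2}}{8}}}{2}.$$

Setting $b = \frac{2}{3}$:
$$I = - \frac{5 \sqrt{2} \sqrt{\pi}}{2 e^{\frac{1}{18}}}.$$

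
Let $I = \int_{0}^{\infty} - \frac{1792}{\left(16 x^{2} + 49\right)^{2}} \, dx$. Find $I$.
$- \frac{16 \pi}{49}$

Begin with the known result
$$J(a) = \int_{0}^{\infty} - \frac{7}{a^{2} + x^{2}} \, dx = - \frac{7 \pi}{2 a}.$$

Differentiating under the integral sign with respect to $a$,
$$\frac{dJ}{da} = \int_{0}^{\infty} \frac{14 a}{\left(a^{2} + x^{2}\right)^{2}} \, dx = \frac{7 \pi}{2 a^{2}},$$
so $\int_{0}^{\infty} - \frac{7}{\left(a^{2} + x^{2}\right)^{2}} \, dx = - \frac{7 \pi}{4 a^{3}}$.

Setting $a = \frac{7}{4}$:
$$I = - \frac{16 \pi}{49}.$$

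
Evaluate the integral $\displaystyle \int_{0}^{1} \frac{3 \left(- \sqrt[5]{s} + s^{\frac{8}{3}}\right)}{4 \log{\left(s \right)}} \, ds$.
$\log{\left(\frac{\sqrt[4]{2} \sqrt{3} \cdot 55^{\frac{3}{4}}}{18} \right)}$

Consider the one-parameter family: let $I(a) = \int_{0}^{1} \frac{3 \left(s^{\frac{8}{3}} - s^{a}\right)}{4 \log{\left(s \right)}} \, ds$.

Since $\dfrac{\partial}{\partial a}\,s^{a} = s^{a} \ln s$, the $\ln s$ in the denominator cancels and
$$\frac{dI}{da} = \int_{0}^{1} - \frac{3}{4} s^{a} \, ds = - \frac{3}{4} \left[\frac{s^{a+1}}{a+1}\right]_0^1 = - \frac{3}{4 a + 4}.$$

Integrating with respect to $a$ gives $I(a) = - \frac{3 \log{\left(a + 1 \right)}}{4} - \frac{3 \log{\left(3 \right)}}{4} + \frac{3 \log{\left(11 \right)}}{4} + C$.

At $a = \frac{8}{3}$ the integrand is identically $0$, so $I(\frac{8}{3}) = 0$. The closed form gives $0$, hence $C = 0$.

Setting $a = \frac{1}{5}$:
$$I = \log{\left(\frac{\sqrt[4]{2} \sqrt{3} \cdot 55^{\frac{3}{4}}}{18} \right)}.$$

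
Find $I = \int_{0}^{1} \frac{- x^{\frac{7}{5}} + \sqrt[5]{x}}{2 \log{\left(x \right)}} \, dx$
$- \frac{\log{\left(2 \right)}}{2}$

Replace the exponent $\frac{1}{5}$ by a parameter $a$: let $I(a) = \int_{0}^{1} \frac{- x^{\frac{7}{5}} + x^{a}}{2 \log{\left(x \right)}} \, dx$.

Since $\dfrac{\partial}{\partial a}\,x^{a} = x^{a} \ln x$, the $\ln x$ in the denominator cancels and
$$\frac{dI}{da} = \int_{0}^{1} \frac{1}{2} x^{a} \, dx = \frac{1}{2} \left[\frac{x^{a+1}}{a+1}\right]_0^1 = \frac{1}{2 \left(a + 1\right)}.$$

Integrating with respect to $a$ gives $I(a) = \log{\left(\frac{\sqrt{15} \sqrt{a + 1}}{6} \right)} + C$.

At $a = \frac{7}{5}$ the integrand is identically $0$, so $I(\frac{7}{5}) = 0$. The closed form gives $0$, hence $C = 0$.

Setting $a = \frac{1}{5}$:
$$I = - \frac{\log{\left(2 \right)}}{2}.$$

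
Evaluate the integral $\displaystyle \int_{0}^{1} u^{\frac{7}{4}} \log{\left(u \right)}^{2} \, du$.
$\frac{128}{1331}$

Consider the simpler parametrised integral
$$J(a) = \int_{0}^{1} u^{a} \, du = \frac{1}{a + 1}.$$

Differentiating under the integral sign brings down a factor of $\ln u$:
$$\frac{dJ}{da} = \int_{0}^{1} u^{a} \log{\left(u \right)} \, du = - \frac{1}{\left(a + 1\right)^{2}}.$$

Repeating twice in total — each differentiation brings down another $\ln u$ — gives
$$\frac{d^{2}J}{da^{2}} = \int_{0}^{1} u^{a} \log{\left(u \right)}^{2} \, du = \frac{2}{\left(a + 1\right)^{3}},$$
and the integrand here is exactly the target integrand, so $I = \frac{2}{\left(a + 1\right)^{3}}$.

Setting $a = \frac{7}{4}$:
$$I = \frac{128}{1331}.$$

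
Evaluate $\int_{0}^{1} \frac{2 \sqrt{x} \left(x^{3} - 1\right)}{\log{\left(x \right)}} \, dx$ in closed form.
$\log{\left(9 \right)}$

Replace the exponent $\frac{7}{2}$ by a parameter $a$: let $I(a) = \int_{0}^{1} \frac{2 \left(- \sqrt{x} + x^{a}\right)}{\log{\left(x \right)}} \, dx$.

Since $\dfrac{\partial}{\partial a}\,x^{a} = x^{a} \ln x$, the $\ln x$ in the denominator cancels and
$$\frac{dI}{da} = \int_{0}^{1} 2 x^{a} \, dx = 2 \left[\frac{x^{a+1}}{a+1}\right]_0^1 = \frac{2}{a + 1}.$$

Integrating with respect to $a$ gives $I(a) = \log{\left(\frac{4 \left(a + 1\right)^{2}}{9} \right)} + C$.

At $a = \frac{1}{2}$ the integrand is identically $0$, so $I(\frac{1}{2}) = 0$. The closed form gives $0$, hence $C = 0$.

Setting $a = \frac{7}{2}$:
$$I = \log{\left(9 \right)}.$$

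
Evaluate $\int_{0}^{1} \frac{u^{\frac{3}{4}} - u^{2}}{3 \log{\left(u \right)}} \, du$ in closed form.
$- \frac{2 \log{\left(14 \right)}}{3} - \frac{\log{\left(3 \right)}}{3} + \log{\left(7 \right)}$

Replace the exponent $2$ by a parameter $a$: let $I(a) = \int_{0}^{1} \frac{u^{\frac{3}{4}} - u^{a}}{3 \log{\left(u \right)}} \, du$.

Since $\dfrac{\partial}{\partial a}\,u^{a} = u^{a} \ln u$, the $\ln u$ in the denominator cancels and
$$\frac{dI}{da} = \int_{0}^{1} - \frac{1}{3} u^{a} \, du = - \frac{1}{3} \left[\frac{u^{a+1}}{a+1}\right]_0^1 = - \frac{1}{3 a + 3}.$$

Integrating with respect to $a$ gives $I(a) = - \log{\left(\frac{14^{\frac{2}{3}} \sqrt[3]{a + 1}}{7} \right)} + C$.

At $a = \frac{3}{4}$ the integrand is identically $0$, so $I(\frac{3}{4}) = 0$. The closed form gives $0$, hence $C = 0$.

Setting $a = 2$:
$$I = - \frac{2 \log{\left(14 \right)}}{3} - \frac{\log{\left(3 \right)}}{3} + \log{\left(7 \right)}.$$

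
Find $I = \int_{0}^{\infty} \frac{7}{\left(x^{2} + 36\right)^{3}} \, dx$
$\frac{7 \pi}{41472}$

Recall the elementary integral
$$J(a) = \int_{0}^{\infty} \frac{7}{a^{2} + x^{2}} \, dx = \frac{7 \pi}{2 a}.$$

Differentiating under the integral sign with respect to $a$,
$$\frac{dJ}{da} = \int_{0}^{\infty} - \frac{14 a}{\left(a^{2} + x^{2}\right)^{2}} \, dx = - \frac{7 \pi}{2 a^{2}},$$
so $\int_{0}^{\infty} \frac{7}{\left(a^{2} + x^{2}\right)^{2}} \, dx = \frac{7 \pi}{4 a^{3}}$.

Repeating — each differentiation of $1/(x^2+a^2)^j$ produces $-2ja/(x^2+a^2)^{j+1}$ — and dividing through by $-2ja$ at each step yields, after $2$ differentiations in total,
$$\int_{0}^{\infty} \frac{7}{\left(a^{2} + x^{2}\right)^{3}} \, dx = \frac{21 \pi}{16 a^{5}}.$$

Setting $a = 6$:
$$I = \frac{7 \pi}{41472}.$$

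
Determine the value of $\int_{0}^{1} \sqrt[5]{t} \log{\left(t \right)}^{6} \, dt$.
$\frac{390625}{1944}$

Start from the elementary integral
$$J(a) = \int_{0}^{1} t^{a} \, dt = \frac{1}{a + 1}.$$

Differentiating under the integral sign brings down a factor of $\ln t$:
$$\frac{dJ}{da} = \int_{0}^{1} t^{a} \log{\left(t \right)} \, dt = - \frac{1}{\left(a + 1\right)^{2}}.$$

Repeating $6$ times in total — each differentiation brings down another $\ln t$ — gives
$$\frac{d^{6}J}{da^{6}} = \int_{0}^{1} t^{a} \log{\left(t \right)}^{6} \, dt = \frac{720}{\left(a + 1\right)^{7}},$$
and the integrand here is exactly the target integrand, so $I = \frac{720}{\left(a + 1\right)^{7}}$.

Setting $a = \frac{1}{5}$:
$$I = \frac{390625}{1944}.$$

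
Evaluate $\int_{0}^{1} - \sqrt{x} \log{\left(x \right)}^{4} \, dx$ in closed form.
$- \frac{256}{81}$

Begin with the known integral
$$J(a) = \int_{0}^{1} - x^{a} \, dx = - \frac{1}{a + 1}.$$

Differentiating under the integral sign brings down a factor of $\ln x$:
$$\frac{dJ}{da} = \int_{0}^{1} - x^{a} \log{\left(x \right)} \, dx = \frac{1}{\left(a + 1\right)^{2}}.$$

Repeating $4$ times in total — each differentiation brings down another $\ln x$ — gives
$$\frac{d^{4}J}{da^{4}} = \int_{0}^{1} - x^{a} \log{\left(x \right)}^{4} \, dx = - \frac{24}{\left(a + 1\right)^{5}},$$
and the integrand here is exactly the target integrand, so $I = - \frac{24}{\left(a + 1\right)^{5}}$.

Setting $a = \frac{1}{2}$:
$$I = - \frac{256}{81}.$$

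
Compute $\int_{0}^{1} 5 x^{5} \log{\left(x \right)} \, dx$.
$- \frac{5}{36}$

Begin with the known integral
$$J(a) = \int_{0}^{1} 5 x^{a} \, dx = \frac{5}{a + 1}.$$

Differentiating under the integral sign brings down a factor of $\ln x$:
$$\frac{dJ}{da} = \int_{0}^{1} 5 x^{a} \log{\left(x \right)} \, dx = - \frac{5}{\left(a + 1\right)^{2}}.$$

The integral on the left is $I$, so $I = - \frac{5}{\left(a + 1\right)^{2}}$.

Setting $a = 5$:
$$I = - \frac{5}{36}.$$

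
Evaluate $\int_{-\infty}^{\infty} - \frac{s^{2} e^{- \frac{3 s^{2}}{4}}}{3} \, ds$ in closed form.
$- \frac{4 \sqrt{3} \sqrt{\pi}}{27}$

Consider the simpler parametrised integral
$$J(a) = \int_{-\infty}^{\infty} - \frac{e^{- a s^{2}}}{3} \, ds = - \frac{\sqrt{\pi}}{3 \sqrt{a}}.$$

Differentiating under the integral sign brings down a factor of $(-s^2)$:
$$\frac{dJ}{da} = \int_{-\infty}^{\infty} \frac{s^{2} e^{- a s^{2}}}{3} \, ds = \frac{\sqrt{\pi}}{6 a^{\frac{3}{2}}}.$$

The integral on the left is $-I$, so $I = - \frac{\sqrt{\pi}}{6 a^{\frac{3}{2}}}$.

Setting $a = \frac{3}{4}$:
$$I = - \frac{4 \sqrt{3} \sqrt{\pi}}{27}.$$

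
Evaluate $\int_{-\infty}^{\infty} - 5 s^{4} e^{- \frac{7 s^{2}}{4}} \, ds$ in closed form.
$- \frac{120 \sqrt{7} \sqrt{\pi}}{343}$

Start from the elementary integral
$$J(a) = \int_{-\infty}^{\infty} - 5 e^{- a s^{2}} \, ds = - \frac{5 \sqrt{\pi}}{\sqrt{a}}.$$

Differentiating under the integral sign brings down a factor of $(-s^2)$:
$$\frac{dJ}{da} = \int_{-\infty}^{\infty} 5 s^{2} e^{- a s^{2}} \, ds = \frac{5 \sqrt{\pi}}{2 a^{\frac{3}{2}}}.$$

Repeating twice in total — each differentiation brings down another $(-s^2)$ — gives
$$\frac{d^{2}J}{da^{2}} = \int_{-\infty}^{\infty} - 5 s^{4} e^{- a s^{2}} \, ds = - \frac{15 \sqrt{\pi}}{4 a^{\frac{5}{2}}},$$
and the integrand here is exactly the target integrand, so $I = - \frac{15 \sqrt{\pi}}{4 a^{\frac{5}{2}}}$.

Setting $a = \frac{7}{4}$:
$$I = - \frac{120 \sqrt{7} \sqrt{\pi}}{343}.$$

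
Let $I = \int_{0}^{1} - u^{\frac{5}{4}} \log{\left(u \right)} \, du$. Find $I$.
$\frac{16}{81}$

Begin with the known integral
$$J(a) = \int_{0}^{1} - u^{a} \, du = - \frac{1}{a + 1}.$$

Differentiating under the integral sign brings down a factor of $\ln u$:
$$\frac{dJ}{da} = \int_{0}^{1} - u^{a} \log{\left(u \right)} \, du = \frac{1}{\left(a + 1\right)^{2}}.$$

The integral on the left is $I$, so $I = \frac{1}{\left(a + 1\right)^{2}}$.

Setting $a = \frac{5}{4}$:
$$I = \frac{16}{81}.$$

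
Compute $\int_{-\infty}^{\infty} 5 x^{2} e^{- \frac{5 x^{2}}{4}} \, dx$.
$\frac{4 \sqrt{5} \sqrt{\pi}}{5}$

Begin with the known integral
$$J(a) = \int_{-\infty}^{\infty} 5 e^{- a x^{2}} \, dx = \frac{5 \sqrt{\pi}}{\sqrt{a}}.$$

Differentiating under the integral sign brings down a factor of $(-x^2)$:
$$\frac{dJ}{da} = \int_{-\infty}^{\infty} - 5 x^{2} e^{- a x^{2}} \, dx = - \frac{5 \sqrt{\pi}}{2 a^{\frac{3}{2}}}.$$

The integral on the left is $-I$, so $I = \frac{5 \sqrt{\pi}}{2 a^{\frac{3}{2}}}$.

Setting $a = \frac{5}{4}$:
$$I = \frac{4 \sqrt{5} \sqrt{\pi}}{5}.$$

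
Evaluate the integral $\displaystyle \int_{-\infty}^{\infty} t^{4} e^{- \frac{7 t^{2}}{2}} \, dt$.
$\frac{3 \sqrt{14} \sqrt{\pi}}{343}$

Start from the elementary integral
$$J(a) = \int_{-\infty}^{\infty} e^{- a t^{2}} \, dt = \frac{\sqrt{\pi}}{\sqrt{a}}.$$

Differentiating under the integral sign brings down a factor of $(-t^2)$:
$$\frac{dJ}{da} = \int_{-\infty}^{\infty} - t^{2} e^{- a t^{2}} \, dt = - \frac{\sqrt{\pi}}{2 a^{\frac{3}{2}}}.$$

Repeating twice in total — each differentiation brings down another $(-t^2)$ — gives
$$\frac{d^{2}J}{da^{2}} = \int_{-\infty}^{\infty} t^{4} e^{- a t^{2}} \, dt = \frac{3 \sqrt{\pi}}{4 a^{\frac{5}{2}}},$$
and the integrand here is exactly the target integrand, so $I = \frac{3 \sqrt{\pi}}{4 a^{\frac{5}{2}}}$.

Setting $a = \frac{7}{2}$:
$$I = \frac{3 \sqrt{14} \sqrt{\pi}}{343}.$$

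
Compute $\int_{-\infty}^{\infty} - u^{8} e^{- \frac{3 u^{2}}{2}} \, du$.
$- \frac{35 \sqrt{6} \sqrt{\pi}}{81}$

Begin with the known integral
$$J(a) = \int_{-\infty}^{\infty} - e^{- a u^{2}} \, du = - \frac{\sqrt{\pi}}{\sqrt{a}}.$$

Differentiating under the integral sign brings down a factor of $(-u^2)$:
$$\frac{dJ}{da} = \int_{-\infty}^{\infty} u^{2} e^{- a u^{2}} \, du = \frac{\sqrt{\pi}}{2 a^{\frac{3}{2}}}.$$

Repeating $4$ times in total — each differentiation brings down another $(-u^2)$ — gives
$$\frac{d^{4}J}{da^{4}} = \int_{-\infty}^{\infty} - u^{8} e^{- a u^{2}} \, du = - \frac{105 \sqrt{\pi}}{16 a^{\frac{9}{2}}},$$
and the integrand here is exactly the target integrand, so $I = - \frac{105 \sqrt{\pi}}{16 a^{\frac{9}{2}}}$.

Setting $a = \frac{3}{2}$:
$$I = - \frac{35 \sqrt{6} \sqrt{\pi}}{81}.$$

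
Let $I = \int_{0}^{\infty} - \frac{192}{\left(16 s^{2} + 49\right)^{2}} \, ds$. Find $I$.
$- \frac{12 \pi}{343}$

Begin with the known result
$$J(a) = \int_{0}^{\infty} - \frac{3}{4 \left(a^{2} + s^{2}\right)} \, ds = - \frac{3 \pi}{8 a}.$$

Differentiating under the integral sign with respect to $a$,
$$\frac{dJ}{da} = \int_{0}^{\infty} \frac{3 a}{2 \left(a^{2} + s^{2}\right)^{2}} \, ds = \frac{3 \pi}{8 a^{2}},$$
so $\int_{0}^{\infty} - \frac{3}{4 \left(a^{2} + s^{2}\right)^{2}} \, ds = - \frac{3 \pi}{16 a^{3}}$.

Setting $a = \frac{7}{4}$:
$$I = - \frac{12 \pi}{343}.$$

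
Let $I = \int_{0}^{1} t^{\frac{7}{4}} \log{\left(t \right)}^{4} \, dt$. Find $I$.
$\frac{24576}{161051}$

Begin with the known integral
$$J(a) = \int_{0}^{1} t^{a} \, dt = \frac{1}{a + 1}.$$

Differentiating under the integral sign brings down a factor of $\ln t$:
$$\frac{dJ}{da} = \int_{0}^{1} t^{a} \log{\left(t \right)} \, dt = - \frac{1}{\left(a + 1\right)^{2}}.$$

Repeating $4$ times in total — each differentiation brings down another $\ln t$ — gives
$$\frac{d^{4}J}{da^{4}} = \int_{0}^{1} t^{a} \log{\left(t \right)}^{4} \, dt = \frac{24}{\left(a + 1\right)^{5}},$$
and the integrand here is exactly the target integrand, so $I = \frac{24}{\left(a + 1\right)^{5}}$.

Setting $a = \frac{7}{4}$:
$$I = \frac{24576}{161051}.$$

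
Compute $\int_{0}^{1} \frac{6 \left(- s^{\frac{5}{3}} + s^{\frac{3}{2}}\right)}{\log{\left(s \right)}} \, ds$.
$- \log{\left(\frac{16777216}{11390625} \right)}$

Consider the one-parameter family: let $I(a) = \int_{0}^{1} \frac{6 \left(s^{\frac{3}{2}} - s^{a}\right)}{\log{\left(s \right)}} \, ds$.

Since $\dfrac{\partial}{\partial a}\,s^{a} = s^{a} \ln s$, the $\ln s$ in the denominator cancels and
$$\frac{dI}{da} = \int_{0}^{1} -6 s^{a} \, ds = -6 \left[\frac{s^{a+1}}{a+1}\right]_0^1 = - \frac{6}{a + 1}.$$

Integrating with respect to $a$ gives $I(a) = - \log{\left(\frac{64 \left(a + 1\right)^{6}}{15625} \right)} + C$.

At $a = \frac{3}{2}$ the integrand is identically $0$, so $I(\frac{3}{2}) = 0$. The closed form gives $0$, hence $C = 0$.

Setting $a = \frac{5}{3}$:
$$I = - \log{\left(\frac{16777216}{11390625} \right)}.$$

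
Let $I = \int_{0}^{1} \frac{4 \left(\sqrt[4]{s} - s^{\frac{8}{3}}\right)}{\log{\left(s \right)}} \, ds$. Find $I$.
$\log{\left(\frac{50625}{3748096} \right)}$

Introduce a parameter $a$ in the exponent: let $I(a) = \int_{0}^{1} \frac{4 \left(- s^{\frac{8}{3}} + s^{a}\right)}{\log{\left(s \right)}} \, ds$.

Since $\dfrac{\partial}{\partial a}\,s^{a} = s^{a} \ln s$, the $\ln s$ in the denominator cancels and
$$\frac{dI}{da} = \int_{0}^{1} 4 s^{a} \, ds = 4 \left[\frac{s^{a+1}}{a+1}\right]_0^1 = \frac{4}{a + 1}.$$

Integrating with respect to $a$ gives $I(a) = \log{\left(\frac{81 \left(a + 1\right)^{4}}{14641} \right)} + C$.

At $a = \frac{8}{3}$ the integrand is identically $0$, so $I(\frac{8}{3}) = 0$. The closed form gives $0$, hence $C = 0$.

Setting $a = \frac{1}{4}$:
$$I = \log{\left(\frac{50625}{3748096} \right)}.$$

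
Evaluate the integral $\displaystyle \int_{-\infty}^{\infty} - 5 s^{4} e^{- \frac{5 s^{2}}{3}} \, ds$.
$- \frac{27 \sqrt{15} \sqrt{\pi}}{100}$

Start from the elementary integral
$$J(a) = \int_{-\infty}^{\infty} - 5 e^{- a s^{2}} \, ds = - \frac{5 \sqrt{\pi}}{\sqrt{a}}.$$

Differentiating under the integral sign brings down a factor of $(-s^2)$:
$$\frac{dJ}{da} = \int_{-\infty}^{\infty} 5 s^{2} e^{- a s^{2}} \, ds = \frac{5 \sqrt{\pi}}{2 a^{\frac{3}{2}}}.$$

Repeating twice in total — each differentiation brings down another $(-s^2)$ — gives
$$\frac{d^{2}J}{da^{2}} = \int_{-\infty}^{\infty} - 5 s^{4} e^{- a s^{2}} \, ds = - \frac{15 \sqrt{\pi}}{4 a^{\frac{5}{2}}},$$
and the integrand here is exactly the target integrand, so $I = - \frac{15 \sqrt{\pi}}{4 a^{\frac{5}{2}}}$.

Setting $a = \frac{5}{3}$:
$$I = - \frac{27 \sqrt{15} \sqrt{\pi}}{100}.$$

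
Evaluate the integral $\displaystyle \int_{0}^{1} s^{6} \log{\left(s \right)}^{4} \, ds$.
$\frac{24}{16807}$

Consider the simpler parametrised integral
$$J(a) = \int_{0}^{1} s^{a} \, ds = \frac{1}{a + 1}.$$

Differentiating under the integral sign brings down a factor of $\ln s$:
$$\frac{dJ}{da} = \int_{0}^{1} s^{a} \log{\left(s \right)} \, ds = - \frac{1}{\left(a + 1\right)^{2}}.$$

Repeating $4$ times in total — each differentiation brings down another $\ln s$ — gives
$$\frac{d^{4}J}{da^{4}} = \int_{0}^{1} s^{a} \log{\left(s \right)}^{4} \, ds = \frac{24}{\left(a + 1\right)^{5}},$$
and the integrand here is exactly the target integrand, so $I = \frac{24}{\left(a + 1\right)^{5}}$.

Setting $a = 6$:
$$I = \frac{24}{16807}.$$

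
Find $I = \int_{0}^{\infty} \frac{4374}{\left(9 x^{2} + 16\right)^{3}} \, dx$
$\frac{2187 \pi}{8192}$

Start from the standard arctangent integral
$$J(a) = \int_{0}^{\infty} \frac{6}{a^{2} + x^{2}} \, dx = \frac{3 \pi}{a}.$$

Differentiating under the integral sign with respect to $a$,
$$\frac{dJ}{da} = \int_{0}^{\infty} - \frac{12 a}{\left(a^{2} + x^{2}\right)^{2}} \, dx = - \frac{3 \pi}{a^{2}},$$
so $\int_{0}^{\infty} \frac{6}{\left(a^{2} + x^{2}\right)^{2}} \, dx = \frac{3 \pi}{2 a^{3}}$.

Repeating — each differentiation of $1/(x^2+a^2)^j$ produces $-2ja/(x^2+a^2)^{j+1}$ — and dividing through by $-2ja$ at each step yields, after $2$ differentiations in total,
$$\int_{0}^{\infty} \frac{6}{\left(a^{2} + x^{2}\right)^{3}} \, dx = \frac{9 \pi}{8 a^{5}}.$$

Setting $a = \frac{4}{3}$:
$$I = \frac{2187 \pi}{8192}.$$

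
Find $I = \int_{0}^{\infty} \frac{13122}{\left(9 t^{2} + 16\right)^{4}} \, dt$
$\frac{10935 \pi}{262144}$

Start from the standard arctangent integral
$$J(a) = \int_{0}^{\infty} \frac{2}{a^{2} + t^{2}} \, dt = \frac{\pi}{a}.$$

Differentiating under the integral sign with respect to $a$,
$$\frac{dJ}{da} = \int_{0}^{\infty} - \frac{4 a}{\left(a^{2} + t^{2}\right)^{2}} \, dt = - \frac{\pi}{a^{2}},$$
so $\int_{0}^{\infty} \frac{2}{\left(a^{2} + t^{2}\right)^{2}} \, dt = \frac{\pi}{2 a^{3}}$.

Repeating — each differentiation of $1/(t^2+a^2)^j$ produces $-2ja/(t^2+a^2)^{j+1}$ — and dividing through by $-2ja$ at each step yields, after $3$ differentiations in total,
$$\int_{0}^{\infty} \frac{2}{\left(a^{2} + t^{2}\right)^{4}} \, dt = \frac{5 \pi}{16 a^{7}}.$$

Setting $a = \frac{4}{3}$:
$$I = \frac{10935 \pi}{262144}.$$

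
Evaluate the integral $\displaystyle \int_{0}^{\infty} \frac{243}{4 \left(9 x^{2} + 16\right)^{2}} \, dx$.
$\frac{81 \pi}{1024}$

Begin with the known result
$$J(a) = \int_{0}^{\infty} \frac{3}{4 \left(a^{2} + x^{2}\right)} \, dx = \frac{3 \pi}{8 a}.$$

Differentiating under the integral sign with respect to $a$,
$$\frac{dJ}{da} = \int_{0}^{\infty} - \frac{3 a}{2 \left(a^{2} + x^{2}\right)^{2}} \, dx = - \frac{3 \pi}{8 a^{2}},$$
so $\int_{0}^{\infty} \frac{3}{4 \left(a^{2} + x^{2}\right)^{2}} \, dx = \frac{3 \pi}{16 a^{3}}$.

Setting $a = \frac{4}{3}$:
$$I = \frac{81 \pi}{1024}.$$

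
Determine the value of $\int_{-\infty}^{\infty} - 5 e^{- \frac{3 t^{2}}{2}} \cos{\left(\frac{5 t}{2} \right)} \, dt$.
$- \frac{5 \sqrt{6} \sqrt{\pi}}{3 e^{\frac{25}{24}}}$

Let $b$ denote the cosine frequency and define $I(b) = \int_{-\infty}^{\infty} - 5 e^{- \frac{3 t^{2}}{2}} \cos{\left(b t \right)} \, dt$.

Differentiating under the integral sign,
$$I'(b) = \int_{-\infty}^{\infty} 5 t e^{- \frac{3 t^{2}}{2}} \sin{\left(b t \right)} \, dt.$$

Integrate $\int_{-\infty}^{\infty} t \sin(b t)\, e^{- \frac{3 t^{2}}{2}}\, dt$ by parts with $u = \sin(b t)$ and $dv = t\, e^{- \frac{3 t^{2}}{2}}\, dt$, giving $v = - \frac{e^{- \frac{3 t^{2}}{2}}}{3}$. The boundary term vanishes and
$$\int_{-\infty}^{\infty} t \sin(b t)\, e^{- \frac{3 t^{2}}{2}}\, dt = \frac{b}{3} \int_{-\infty}^{\infty} \cos(b t)\, e^{- \frac{3 t^{2}}{2}}\, dt,$$
so $I'(b) = - \frac{b}{3}\, I(b)$.

This is a separable first-order ODE; solving with the initial condition $I(0) = \int_{-\infty}^{\infty} - 5 e^{- \frac{3 t^{2}}{2}}\,dt = - \frac{5 \sqrt{6} \sqrt{\pi}}{3}$ gives
$$I(b) = - \frac{5 \sqrt{6} \sqrt{\pi} e^{- \frac{b^{2}}{6}}}{3}.$$

Setting $b = \frac{5}{2}$:
$$I = - \frac{5 \sqrt{6} \sqrt{\pi}}{3 e^{\frac{25}{24}}}.$$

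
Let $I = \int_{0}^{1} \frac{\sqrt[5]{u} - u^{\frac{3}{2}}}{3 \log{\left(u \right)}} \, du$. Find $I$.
$\log{\left(\frac{\sqrt[3]{60}}{5} \right)}$

Replace the exponent $\frac{1}{5}$ by a parameter $a$: let $I(a) = \int_{0}^{1} \frac{- u^{\frac{3}{2}} + u^{a}}{3 \log{\left(u \right)}} \, du$.

Since $\dfrac{\partial}{\partial a}\,u^{a} = u^{a} \ln u$, the $\ln u$ in the denominator cancels and
$$\frac{dI}{da} = \int_{0}^{1} \frac{1}{3} u^{a} \, du = \frac{1}{3} \left[\frac{u^{a+1}}{a+1}\right]_0^1 = \frac{1}{3 \left(a + 1\right)}.$$

Integrating with respect to $a$ gives $I(a) = \frac{\log{\left(a + 1 \right)}}{3} - \frac{\log{\left(5 \right)}}{3} + \frac{\log{\left(2 \right)}}{3} + C$.

At $a = \frac{3}{2}$ the integrand is identically $0$, so $I(\frac{3}{2}) = 0$. The closed form gives $0$, hence $C = 0$.

Setting $a = \frac{1}{5}$:
$$I = \log{\left(\frac{\sqrt[3]{60}}{5} \right)}.$$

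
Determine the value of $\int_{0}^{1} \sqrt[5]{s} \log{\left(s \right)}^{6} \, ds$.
$\frac{390625}{1944}$

Consider the simpler parametrised integral
$$J(a) = \int_{0}^{1} s^{a} \, ds = \frac{1}{a + 1}.$$

Differentiating under the integral sign brings down a factor of $\ln s$:
$$\frac{dJ}{da} = \int_{0}^{1} s^{a} \log{\left(s \right)} \, ds = - \frac{1}{\left(a + 1\right)^{2}}.$$

Repeating $6$ times in total — each differentiation brings down another $\ln s$ — gives
$$\frac{d^{6}J}{da^{6}} = \int_{0}^{1} s^{a} \log{\left(s \right)}^{6} \, ds = \frac{720}{\left(a + 1\right)^{7}},$$
and the integrand here is exactly the target integrand, so $I = \frac{720}{\left(a + 1\right)^{7}}$.

Setting $a = \frac{1}{5}$:
$$I = \frac{390625}{1944}.$$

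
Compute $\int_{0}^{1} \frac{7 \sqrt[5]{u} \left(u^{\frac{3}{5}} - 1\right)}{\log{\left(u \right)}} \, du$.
$- \log{\left(\frac{128}{2187} \right)}$

Consider the one-parameter family: let $I(a) = \int_{0}^{1} \frac{7 \left(u^{\frac{4}{5}} - u^{a}\right)}{\log{\left(u \right)}} \, du$.

Since $\dfrac{\partial}{\partial a}\,u^{a} = u^{a} \ln u$, the $\ln u$ in the denominator cancels and
$$\frac{dI}{da} = \int_{0}^{1} -7 u^{a} \, du = -7 \left[\frac{u^{a+1}}{a+1}\right]_0^1 = - \frac{7}{a + 1}.$$

Integrating with respect to $a$ gives $I(a) = - \log{\left(\frac{78125 \left(a + 1\right)^{7}}{4782969} \right)} + C$.

At $a = \frac{4}{5}$ the integrand is identically $0$, so $I(\frac{4}{5}) = 0$. The closed form gives $0$, hence $C = 0$.

Setting $a = \frac{1}{5}$:
$$I = - \log{\left(\frac{128}{2187} \right)}.$$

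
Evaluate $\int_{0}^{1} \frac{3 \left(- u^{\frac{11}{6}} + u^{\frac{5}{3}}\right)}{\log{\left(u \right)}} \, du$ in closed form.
$\log{\left(\frac{4096}{4913} \right)}$

Replace the exponent $\frac{5}{3}$ by a parameter $a$: let $I(a) = \int_{0}^{1} \frac{3 \left(- u^{\frac{11}{6}} + u^{a}\right)}{\log{\left(u \right)}} \, du$.

Since $\dfrac{\partial}{\partial a}\,u^{a} = u^{a} \ln u$, the $\ln u$ in the denominator cancels and
$$\frac{dI}{da} = \int_{0}^{1} 3 u^{a} \, du = 3 \left[\frac{u^{a+1}}{a+1}\right]_0^1 = \frac{3}{a + 1}.$$

Integrating with respect to $a$ gives $I(a) = \log{\left(\frac{216 \left(a + 1\right)^{3}}{4913} \right)} + C$.

At $a = \frac{11}{6}$ the integrand is identically $0$, so $I(\frac{11}{6}) = 0$. The closed form gives $0$, hence $C = 0$.

Setting $a = \frac{5}{3}$:
$$I = \log{\left(\frac{4096}{4913} \right)}.$$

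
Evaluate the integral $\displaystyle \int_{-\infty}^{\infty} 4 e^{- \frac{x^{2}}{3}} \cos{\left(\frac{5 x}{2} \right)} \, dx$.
$\frac{4 \sqrt{3} \sqrt{\pi}}{e^{\frac{75}{16}}}$

Define $I(b) = \int_{-\infty}^{\infty} 4 e^{- \frac{x^{2}}{3}} \cos{\left(b x \right)} \, dx$.

Differentiating under the integral sign,
$$I'(b) = \int_{-\infty}^{\infty} - 4 x e^{- \frac{x^{2}}{3}} \sin{\left(b x \right)} \, dx.$$

Integrate $\int_{-\infty}^{\infty} x \sin(b x)\, e^{- \frac{x^{2}}{3}}\, dx$ by parts with $u = \sin(b x)$ and $dv = x\, e^{- \frac{x^{2}}{3}}\, dx$, giving $v = - \frac{3 e^{- \frac{x^{2}}{3}}}{2}$. The boundary term vanishes and
$$\int_{-\infty}^{\infty} x \sin(b x)\, e^{- \frac{x^{2}}{3}}\, dx = \frac{3 b}{2} \int_{-\infty}^{\infty} \cos(b x)\, e^{- \frac{x^{2}}{3}}\, dx,$$
so $I'(b) = - \frac{3 b}{2}\, I(b)$.

This is a separable first-order ODE; solving with the initial condition $I(0) = \int_{-\infty}^{\infty} 4 e^{- \frac{x^{2}}{3}}\,dx = 4 \sqrt{3} \sqrt{\pi}$ gives
$$I(b) = 4 \sqrt{3} \sqrt{\pi} e^{- \frac{3 b^{2}}{4}}.$$

Setting $b = \frac{5}{2}$:
$$I = \frac{4 \sqrt{3} \sqrt{\pi}}{e^{\frac{75}{16}}}.$$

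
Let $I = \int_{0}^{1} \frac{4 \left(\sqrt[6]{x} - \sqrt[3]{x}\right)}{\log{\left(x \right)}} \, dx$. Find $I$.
$- \log{\left(\frac{4096}{2401} \right)}$

Replace the exponent $\frac{1}{3}$ by a parameter $a$: let $I(a) = \int_{0}^{1} \frac{4 \left(\sqrt[6]{x} - x^{a}\right)}{\log{\left(x \right)}} \, dx$.

Since $\dfrac{\partial}{\partial a}\,x^{a} = x^{a} \ln x$, the $\ln x$ in the denominator cancels and
$$\frac{dI}{da} = \int_{0}^{1} -4 x^{a} \, dx = -4 \left[\frac{x^{a+1}}{a+1}\right]_0^1 = - \frac{4}{a + 1}.$$

Integrating with respect to $a$ gives $I(a) = - \log{\left(\frac{1296 \left(a + 1\right)^{4}}{2401} \right)} + C$.

At $a = \frac{1}{6}$ the integrand is identically $0$, so $I(\frac{1}{6}) = 0$. The closed form gives $0$, hence $C = 0$.

Setting $a = \frac{1}{3}$:
$$I = - \log{\left(\frac{4096}{2401} \right)}.$$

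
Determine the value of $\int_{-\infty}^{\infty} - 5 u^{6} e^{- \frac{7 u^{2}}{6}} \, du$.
$- \frac{2025 \sqrt{42} \sqrt{\pi}}{2401}$

Begin with the known integral
$$J(a) = \int_{-\infty}^{\infty} - 5 e^{- a u^{2}} \, du = - \frac{5 \sqrt{\pi}}{\sqrt{a}}.$$

Differentiating under the integral sign brings down a factor of $(-u^2)$:
$$\frac{dJ}{da} = \int_{-\infty}^{\infty} 5 u^{2} e^{- a u^{2}} \, du = \frac{5 \sqrt{\pi}}{2 a^{\frac{3}{2}}}.$$

Repeating $3$ times in total — each differentiation brings down another $(-u^2)$ — gives
$$\frac{d^{3}J}{da^{3}} = \int_{-\infty}^{\infty} 5 u^{6} e^{- a u^{2}} \, du = \frac{75 \sqrt{\pi}}{8 a^{\frac{7}{2}}},$$
and the integrand here is $(-1)^{3}$ times the target integrand, so $I = (-1)^{3}\,\frac{d^{3}J}{da^{3}} = - \frac{75 \sqrt{\pi}}{8 a^{\frac{7}{2}}}$.

Setting $a = \frac{7}{6}$:
$$I = - \frac{2025 \sqrt{42} \sqrt{\pi}}{2401}.$$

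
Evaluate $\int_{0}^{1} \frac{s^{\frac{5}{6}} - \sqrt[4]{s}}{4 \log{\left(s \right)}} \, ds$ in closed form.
$- \frac{\log{\left(15 \right)}}{4} + \frac{\log{\left(22 \right)}}{4}$

Consider the one-parameter family: let $I(a) = \int_{0}^{1} \frac{- \sqrt[4]{s} + s^{a}}{4 \log{\left(s \right)}} \, ds$.

Since $\dfrac{\partial}{\partial a}\,s^{a} = s^{a} \ln s$, the $\ln s$ in the denominator cancels and
$$\frac{dI}{da} = \int_{0}^{1} \frac{1}{4} s^{a} \, ds = \frac{1}{4} \left[\frac{s^{a+1}}{a+1}\right]_0^1 = \frac{1}{4 \left(a + 1\right)}.$$

Integrating with respect to $a$ gives $I(a) = \frac{\log{\left(a + 1 \right)}}{4} - \frac{\log{\left(5 \right)}}{4} + \frac{\log{\left(2 \right)}}{2} + C$.

At $a = \frac{1}{4}$ the integrand is identically $0$, so $I(\frac{1}{4}) = 0$. The closed form gives $0$, hence $C = 0$.

Setting $a = \frac{5}{6}$:
$$I = - \frac{\log{\left(15 \right)}}{4} + \frac{\log{\left(22 \right)}}{4}.$$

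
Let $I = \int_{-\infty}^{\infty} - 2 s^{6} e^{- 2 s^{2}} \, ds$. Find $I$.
$- \frac{15 \sqrt{2} \sqrt{\pi}}{64}$

Begin with the known integral
$$J(a) = \int_{-\infty}^{\infty} - 2 e^{- a s^{2}} \, ds = - \frac{2 \sqrt{\pi}}{\sqrt{a}}.$$

Differentiating under the integral sign brings down a factor of $(-s^2)$:
$$\frac{dJ}{da} = \int_{-\infty}^{\infty} 2 s^{2} e^{- a s^{2}} \, ds = \frac{\sqrt{\pi}}{a^{\frac{3}{2}}}.$$

Repeating $3$ times in total — each differentiation brings down another $(-s^2)$ — gives
$$\frac{d^{3}J}{da^{3}} = \int_{-\infty}^{\infty} 2 s^{6} e^{- a s^{2}} \, ds = \frac{15 \sqrt{\pi}}{4 a^{\frac{7}{2}}},$$
and the integrand here is $(-1)^{3}$ times the target integrand, so $I = (-1)^{3}\,\frac{d^{3}J}{da^{3}} = - \frac{15 \sqrt{\pi}}{4 a^{\frac{7}{2}}}$.

Setting $a = 2$:
$$I = - \frac{15 \sqrt{2} \sqrt{\pi}}{64}.$$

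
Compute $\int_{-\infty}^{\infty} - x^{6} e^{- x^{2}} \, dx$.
$- \frac{15 \sqrt{\pi}}{8}$

Begin with the known integral
$$J(a) = \int_{-\infty}^{\infty} - e^{- a x^{2}} \, dx = - \frac{\sqrt{\pi}}{\sqrt{a}}.$$

Differentiating under the integral sign brings down a factor of $(-x^2)$:
$$\frac{dJ}{da} = \int_{-\infty}^{\infty} x^{2} e^{- a x^{2}} \, dx = \frac{\sqrt{\pi}}{2 a^{\frac{3}{2}}}.$$

Repeating $3$ times in total — each differentiation brings down another $(-x^2)$ — gives
$$\frac{d^{3}J}{da^{3}} = \int_{-\infty}^{\infty} x^{6} e^{- a x^{2}} \, dx = \frac{15 \sqrt{\pi}}{8 a^{\frac{7}{2}}},$$
and the integrand here is $(-1)^{3}$ times the target integrand, so $I = (-1)^{3}\,\frac{d^{3}J}{da^{3}} = - \frac{15 \sqrt{\pi}}{8 a^{\frac{7}{2}}}$.

Setting $a = 1$:
$$I = - \frac{15 \sqrt{\pi}}{8}.$$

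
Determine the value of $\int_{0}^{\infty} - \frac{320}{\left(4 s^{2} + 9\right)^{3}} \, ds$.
$- \frac{10 \pi}{81}$

Begin with the known result
$$J(a) = \int_{0}^{\infty} - \frac{5}{a^{2} + s^{2}} \, ds = - \frac{5 \pi}{2 a}.$$

Differentiating under the integral sign with respect to $a$,
$$\frac{dJ}{da} = \int_{0}^{\infty} \frac{10 a}{\left(a^{2} + s^{2}\right)^{2}} \, ds = \frac{5 \pi}{2 a^{2}},$$
so $\int_{0}^{\infty} - \frac{5}{\left(a^{2} + s^{2}\right)^{2}} \, ds = - \frac{5 \pi}{4 a^{3}}$.

Repeating — each differentiation of $1/(s^2+a^2)^j$ produces $-2ja/(s^2+a^2)^{j+1}$ — and dividing through by $-2ja$ at each step yields, after $2$ differentiations in total,
$$\int_{0}^{\infty} - \frac{5}{\left(a^{2} + s^{2}\right)^{3}} \, ds = - \frac{15 \pi}{16 a^{5}}.$$

Setting $a = \frac{3}{2}$:
$$I = - \frac{10 \pi}{81}.$$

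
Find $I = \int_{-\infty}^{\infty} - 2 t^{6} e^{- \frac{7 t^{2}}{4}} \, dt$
$- \frac{480 \sqrt{7} \sqrt{\pi}}{2401}$

Consider the simpler parametrised integral
$$J(a) = \int_{-\infty}^{\infty} - 2 e^{- a t^{2}} \, dt = - \frac{2 \sqrt{\pi}}{\sqrt{a}}.$$

Differentiating under the integral sign brings down a factor of $(-t^2)$:
$$\frac{dJ}{da} = \int_{-\infty}^{\infty} 2 t^{2} e^{- a t^{2}} \, dt = \frac{\sqrt{\pi}}{a^{\frac{3}{2}}}.$$

Repeating $3$ times in total — each differentiation brings down another $(-t^2)$ — gives
$$\frac{d^{3}J}{da^{3}} = \int_{-\infty}^{\infty} 2 t^{6} e^{- a t^{2}} \, dt = \frac{15 \sqrt{\pi}}{4 a^{\frac{7}{2}}},$$
and the integrand here is $(-1)^{3}$ times the target integrand, so $I = (-1)^{3}\,\frac{d^{3}J}{da^{3}} = - \frac{15 \sqrt{\pi}}{4 a^{\frac{7}{2}}}$.

Setting $a = \frac{7}{4}$:
$$I = - \frac{480 \sqrt{7} \sqrt{\pi}}{2401}.$$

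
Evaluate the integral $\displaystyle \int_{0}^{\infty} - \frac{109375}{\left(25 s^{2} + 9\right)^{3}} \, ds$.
$- \frac{21875 \pi}{1296}$

Recall the elementary integral
$$J(a) = \int_{0}^{\infty} - \frac{7}{a^{2} + s^{2}} \, ds = - \frac{7 \pi}{2 a}.$$

Differentiating under the integral sign with respect to $a$,
$$\frac{dJ}{da} = \int_{0}^{\infty} \frac{14 a}{\left(a^{2} + s^{2}\right)^{2}} \, ds = \frac{7 \pi}{2 a^{2}},$$
so $\int_{0}^{\infty} - \frac{7}{\left(a^{2} + s^{2}\right)^{2}} \, ds = - \frac{7 \pi}{4 a^{3}}$.

Repeating — each differentiation of $1/(s^2+a^2)^j$ produces $-2ja/(s^2+a^2)^{j+1}$ — and dividing through by $-2ja$ at each step yields, after $2$ differentiations in total,
$$\int_{0}^{\infty} - \frac{7}{\left(a^{2} + s^{2}\right)^{3}} \, ds = - \frac{21 \pi}{16 a^{5}}.$$

Setting $a = \frac{3}{5}$:
$$I = - \frac{21875 \pi}{1296}.$$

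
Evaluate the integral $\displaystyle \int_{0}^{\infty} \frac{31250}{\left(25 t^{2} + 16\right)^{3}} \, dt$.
$\frac{9375 \pi}{8192}$

Begin with the known result
$$J(a) = \int_{0}^{\infty} \frac{2}{a^{2} + t^{2}} \, dt = \frac{\pi}{a}.$$

Differentiating under the integral sign with respect to $a$,
$$\frac{dJ}{da} = \int_{0}^{\infty} - \frac{4 a}{\left(a^{2} + t^{2}\right)^{2}} \, dt = - \frac{\pi}{a^{2}},$$
so $\int_{0}^{\infty} \frac{2}{\left(a^{2} + t^{2}\right)^{2}} \, dt = \frac{\pi}{2 a^{3}}$.

Repeating — each differentiation of $1/(t^2+a^2)^j$ produces $-2ja/(t^2+a^2)^{j+1}$ — and dividing through by $-2ja$ at each step yields, after $2$ differentiations in total,
$$\int_{0}^{\infty} \frac{2}{\left(a^{2} + t^{2}\right)^{3}} \, dt = \frac{3 \pi}{8 a^{5}}.$$

Setting $a = \frac{4}{5}$:
$$I = \frac{9375 \pi}{8192}.$$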